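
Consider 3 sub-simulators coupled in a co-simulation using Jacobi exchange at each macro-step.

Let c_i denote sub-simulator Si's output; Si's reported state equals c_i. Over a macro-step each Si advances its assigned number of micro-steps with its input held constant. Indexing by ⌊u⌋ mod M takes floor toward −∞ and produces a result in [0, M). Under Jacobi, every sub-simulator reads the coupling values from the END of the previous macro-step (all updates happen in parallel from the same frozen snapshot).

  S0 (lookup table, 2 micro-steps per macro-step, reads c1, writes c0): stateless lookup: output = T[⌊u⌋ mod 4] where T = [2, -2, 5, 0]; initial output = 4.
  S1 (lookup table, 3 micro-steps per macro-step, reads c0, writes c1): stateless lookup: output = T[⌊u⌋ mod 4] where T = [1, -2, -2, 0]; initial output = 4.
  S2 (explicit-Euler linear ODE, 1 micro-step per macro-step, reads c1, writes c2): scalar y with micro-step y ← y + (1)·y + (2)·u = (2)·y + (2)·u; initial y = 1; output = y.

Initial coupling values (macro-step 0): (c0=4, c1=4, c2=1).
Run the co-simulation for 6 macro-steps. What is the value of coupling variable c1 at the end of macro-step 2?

c1 at macro-step 2 = -2

macro 1: S0 reads c1=4 → after 2×micro: 2; S1 reads c0=4 → after 3×micro: 1; S2 reads c1=4 → after 1×micro: 10 ⇒ (c0=2, c1=1, c2=10)
macro 2: S0 reads c1=1 → after 2×micro: -2; S1 reads c0=2 → after 3×micro: -2; S2 reads c1=1 → after 1×micro: 22 ⇒ (c0=-2, c1=-2, c2=22)
macro 3: S0 reads c1=-2 → after 2×micro: 5; S1 reads c0=-2 → after 3×micro: -2; S2 reads c1=-2 → after 1×micro: 40 ⇒ (c0=5, c1=-2, c2=40)
macro 4: S0 reads c1=-2 → after 2×micro: 5; S1 reads c0=5 → after 3×micro: -2; S2 reads c1=-2 → after 1×micro: 76 ⇒ (c0=5, c1=-2, c2=76)
macro 5: S0 reads c1=-2 → after 2×micro: 5; S1 reads c0=5 → after 3×micro: -2; S2 reads c1=-2 → after 1×micro: 148 ⇒ (c0=5, c1=-2, c2=148)
macro 6: S0 reads c1=-2 → after 2×micro: 5; S1 reads c0=5 → after 3×micro: -2; S2 reads c1=-2 → after 1×micro: 292 ⇒ (c0=5, c1=-2, c2=292)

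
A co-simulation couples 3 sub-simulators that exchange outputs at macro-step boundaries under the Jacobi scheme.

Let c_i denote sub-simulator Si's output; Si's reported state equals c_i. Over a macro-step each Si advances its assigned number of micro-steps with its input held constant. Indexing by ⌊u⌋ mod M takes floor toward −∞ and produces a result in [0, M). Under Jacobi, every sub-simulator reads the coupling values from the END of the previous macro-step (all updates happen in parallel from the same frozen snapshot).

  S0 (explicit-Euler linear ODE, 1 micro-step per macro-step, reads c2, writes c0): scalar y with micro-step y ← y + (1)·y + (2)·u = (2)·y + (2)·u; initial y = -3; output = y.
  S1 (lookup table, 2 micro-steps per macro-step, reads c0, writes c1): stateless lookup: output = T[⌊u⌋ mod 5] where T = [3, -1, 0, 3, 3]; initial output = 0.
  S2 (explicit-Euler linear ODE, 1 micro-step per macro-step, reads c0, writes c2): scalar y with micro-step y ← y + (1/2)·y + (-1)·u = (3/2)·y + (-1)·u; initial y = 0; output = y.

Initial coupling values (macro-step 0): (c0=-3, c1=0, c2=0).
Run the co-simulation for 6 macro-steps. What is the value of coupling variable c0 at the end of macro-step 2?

macro 1: S0 reads c2=0 → after 1×micro: -6; S1 reads c0=-3 → after 2×micro: 0; S2 reads c0=-3 → after 1×micro: 3 ⇒ (c0=-6, c1=0, c2=3)
macro 2: S0 reads c2=3 → after 1×micro: -6; S1 reads c0=-6 → after 2×micro: 3; S2 reads c0=-6 → after 1×micro: 21/2 ⇒ (c0=-6, c1=3, c2=21/2)
macro 3: S0 reads c2=21/2 → after 1×micro: 9; S1 reads c0=-6 → after 2×micro: 3; S2 reads c0=-6 → after 1×micro: 87/4 ⇒ (c0=9, c1=3, c2=87/4)
macro 4: S0 reads c2=87/4 → after 1×micro: 123/2; S1 reads c0=9 → after 2×micro: 3; S2 reads c0=9 → after 1×micro: 189/8 ⇒ (c0=123/2, c1=3, c2=189/8)
macro 5: S0 reads c2=189/8 → after 1×micro: 681/4; S1 reads c0=123/2 → after 2×micro: -1; S2 reads c0=123/2 → after 1×micro: -417/16 ⇒ (c0=681/4, c1=-1, c2=-417/16)
macro 6: S0 reads c2=-417/16 → after 1×micro: 2307/8; S1 reads c0=681/4 → after 2×micro: 3; S2 reads c0=681/4 → after 1×micro: -6699/32 ⇒ (c0=2307/8, c1=3, c2=-6699/32)

c0 at macro-step 2 = -6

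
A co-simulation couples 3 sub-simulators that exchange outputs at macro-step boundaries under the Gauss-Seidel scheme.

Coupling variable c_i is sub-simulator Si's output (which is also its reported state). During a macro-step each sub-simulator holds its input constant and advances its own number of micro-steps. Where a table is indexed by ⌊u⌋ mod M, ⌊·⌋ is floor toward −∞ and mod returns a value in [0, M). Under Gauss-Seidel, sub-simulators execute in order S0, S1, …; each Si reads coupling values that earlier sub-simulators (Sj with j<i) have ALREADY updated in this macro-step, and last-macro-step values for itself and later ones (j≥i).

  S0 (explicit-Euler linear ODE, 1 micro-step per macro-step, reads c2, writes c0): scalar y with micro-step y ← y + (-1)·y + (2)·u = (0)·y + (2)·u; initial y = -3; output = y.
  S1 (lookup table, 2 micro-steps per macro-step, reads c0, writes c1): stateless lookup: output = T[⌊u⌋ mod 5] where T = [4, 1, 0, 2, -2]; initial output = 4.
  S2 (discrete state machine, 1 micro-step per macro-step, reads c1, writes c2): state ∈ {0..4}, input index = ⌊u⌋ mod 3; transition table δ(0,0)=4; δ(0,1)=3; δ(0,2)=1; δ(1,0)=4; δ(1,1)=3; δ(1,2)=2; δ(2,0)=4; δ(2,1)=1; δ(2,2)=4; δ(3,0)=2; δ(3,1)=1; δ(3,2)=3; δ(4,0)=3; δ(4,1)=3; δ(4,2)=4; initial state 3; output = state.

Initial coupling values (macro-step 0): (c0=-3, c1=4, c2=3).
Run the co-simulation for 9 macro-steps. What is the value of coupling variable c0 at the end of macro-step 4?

c0 at macro-step 4 = 8

macro 1: S0 reads c2=3 → after 1×micro: 6; S1 reads c0=6 → after 2×micro: 1; S2 reads c1=1 → after 1×micro: 1 ⇒ (c0=6, c1=1, c2=1)
macro 2: S0 reads c2=1 → after 1×micro: 2; S1 reads c0=2 → after 2×micro: 0; S2 reads c1=0 → after 1×micro: 4 ⇒ (c0=2, c1=0, c2=4)
macro 3: S0 reads c2=4 → after 1×micro: 8; S1 reads c0=8 → after 2×micro: 2; S2 reads c1=2 → after 1×micro: 4 ⇒ (c0=8, c1=2, c2=4)
macro 4: S0 reads c2=4 → after 1×micro: 8; S1 reads c0=8 → after 2×micro: 2; S2 reads c1=2 → after 1×micro: 4 ⇒ (c0=8, c1=2, c2=4)
macro 5: S0 reads c2=4 → after 1×micro: 8; S1 reads c0=8 → after 2×micro: 2; S2 reads c1=2 → after 1×micro: 4 ⇒ (c0=8, c1=2, c2=4)
macro 6: S0 reads c2=4 → after 1×micro: 8; S1 reads c0=8 → after 2×micro: 2; S2 reads c1=2 → after 1×micro: 4 ⇒ (c0=8, c1=2, c2=4)
macro 7: S0 reads c2=4 → after 1×micro: 8; S1 reads c0=8 → after 2×micro: 2; S2 reads c1=2 → after 1×micro: 4 ⇒ (c0=8, c1=2, c2=4)
macro 8: S0 reads c2=4 → after 1×micro: 8; S1 reads c0=8 → after 2×micro: 2; S2 reads c1=2 → after 1×micro: 4 ⇒ (c0=8, c1=2, c2=4)
macro 9: S0 reads c2=4 → after 1×micro: 8; S1 reads c0=8 → after 2×micro: 2; S2 reads c1=2 → after 1×micro: 4 ⇒ (c0=8, c1=2, c2=4)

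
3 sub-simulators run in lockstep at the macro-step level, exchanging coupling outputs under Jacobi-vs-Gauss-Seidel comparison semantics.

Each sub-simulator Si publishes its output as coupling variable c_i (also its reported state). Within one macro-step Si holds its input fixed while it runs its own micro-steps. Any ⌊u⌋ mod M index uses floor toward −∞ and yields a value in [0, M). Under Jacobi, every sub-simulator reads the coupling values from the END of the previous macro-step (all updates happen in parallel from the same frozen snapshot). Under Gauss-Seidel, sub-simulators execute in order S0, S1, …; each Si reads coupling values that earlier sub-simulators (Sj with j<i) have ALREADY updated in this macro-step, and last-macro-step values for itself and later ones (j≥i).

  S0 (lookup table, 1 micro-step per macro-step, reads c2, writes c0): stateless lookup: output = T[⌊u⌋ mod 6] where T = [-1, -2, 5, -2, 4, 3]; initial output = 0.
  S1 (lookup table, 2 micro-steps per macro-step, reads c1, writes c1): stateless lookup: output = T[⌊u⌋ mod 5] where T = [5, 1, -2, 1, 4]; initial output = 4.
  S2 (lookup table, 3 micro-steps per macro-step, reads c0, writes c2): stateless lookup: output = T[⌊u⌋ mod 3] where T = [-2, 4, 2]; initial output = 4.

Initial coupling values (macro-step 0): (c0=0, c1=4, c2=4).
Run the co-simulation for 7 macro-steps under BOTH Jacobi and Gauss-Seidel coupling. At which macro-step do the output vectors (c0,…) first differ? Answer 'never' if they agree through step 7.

first divergence at macro-step: 1

[Jacobi] macro 1: S0 reads c2=4 → after 1×micro: 4; S1 reads c1=4 → after 2×micro: 4; S2 reads c0=0 → after 3×micro: -2 ⇒ (c0=4, c1=4, c2=-2)
[Jacobi] macro 2: S0 reads c2=-2 → after 1×micro: 4; S1 reads c1=4 → after 2×micro: 4; S2 reads c0=4 → after 3×micro: 4 ⇒ (c0=4, c1=4, c2=4)
[Jacobi] macro 3: S0 reads c2=4 → after 1×micro: 4; S1 reads c1=4 → after 2×micro: 4; S2 reads c0=4 → after 3×micro: 4 ⇒ (c0=4, c1=4, c2=4)
[Jacobi] macro 4: S0 reads c2=4 → after 1×micro: 4; S1 reads c1=4 → after 2×micro: 4; S2 reads c0=4 → after 3×micro: 4 ⇒ (c0=4, c1=4, c2=4)
[Jacobi] macro 5: S0 reads c2=4 → after 1×micro: 4; S1 reads c1=4 → after 2×micro: 4; S2 reads c0=4 → after 3×micro: 4 ⇒ (c0=4, c1=4, c2=4)
[Jacobi] macro 6: S0 reads c2=4 → after 1×micro: 4; S1 reads c1=4 → after 2×micro: 4; S2 reads c0=4 → after 3×micro: 4 ⇒ (c0=4, c1=4, c2=4)
[Jacobi] macro 7: S0 reads c2=4 → after 1×micro: 4; S1 reads c1=4 → after 2×micro: 4; S2 reads c0=4 → after 3×micro: 4 ⇒ (c0=4, c1=4, c2=4)
[Gauss-Seidel] macro 1: S0 reads c2=4 → after 1×micro: 4; S1 reads c1=4 → after 2×micro: 4; S2 reads c0=4 → after 3×micro: 4 ⇒ (c0=4, c1=4, c2=4)
[Gauss-Seidel] macro 2: S0 reads c2=4 → after 1×micro: 4; S1 reads c1=4 → after 2×micro: 4; S2 reads c0=4 → after 3×micro: 4 ⇒ (c0=4, c1=4, c2=4)
[Gauss-Seidel] macro 3: S0 reads c2=4 → after 1×micro: 4; S1 reads c1=4 → after 2×micro: 4; S2 reads c0=4 → after 3×micro: 4 ⇒ (c0=4, c1=4, c2=4)
[Gauss-Seidel] macro 4: S0 reads c2=4 → after 1×micro: 4; S1 reads c1=4 → after 2×micro: 4; S2 reads c0=4 → after 3×micro: 4 ⇒ (c0=4, c1=4, c2=4)
[Gauss-Seidel] macro 5: S0 reads c2=4 → after 1×micro: 4; S1 reads c1=4 → after 2×micro: 4; S2 reads c0=4 → after 3×micro: 4 ⇒ (c0=4, c1=4, c2=4)
[Gauss-Seidel] macro 6: S0 reads c2=4 → after 1×micro: 4; S1 reads c1=4 → after 2×micro: 4; S2 reads c0=4 → after 3×micro: 4 ⇒ (c0=4, c1=4, c2=4)
[Gauss-Seidel] macro 7: S0 reads c2=4 → after 1×micro: 4; S1 reads c1=4 → after 2×micro: 4; S2 reads c0=4 → after 3×micro: 4 ⇒ (c0=4, c1=4, c2=4)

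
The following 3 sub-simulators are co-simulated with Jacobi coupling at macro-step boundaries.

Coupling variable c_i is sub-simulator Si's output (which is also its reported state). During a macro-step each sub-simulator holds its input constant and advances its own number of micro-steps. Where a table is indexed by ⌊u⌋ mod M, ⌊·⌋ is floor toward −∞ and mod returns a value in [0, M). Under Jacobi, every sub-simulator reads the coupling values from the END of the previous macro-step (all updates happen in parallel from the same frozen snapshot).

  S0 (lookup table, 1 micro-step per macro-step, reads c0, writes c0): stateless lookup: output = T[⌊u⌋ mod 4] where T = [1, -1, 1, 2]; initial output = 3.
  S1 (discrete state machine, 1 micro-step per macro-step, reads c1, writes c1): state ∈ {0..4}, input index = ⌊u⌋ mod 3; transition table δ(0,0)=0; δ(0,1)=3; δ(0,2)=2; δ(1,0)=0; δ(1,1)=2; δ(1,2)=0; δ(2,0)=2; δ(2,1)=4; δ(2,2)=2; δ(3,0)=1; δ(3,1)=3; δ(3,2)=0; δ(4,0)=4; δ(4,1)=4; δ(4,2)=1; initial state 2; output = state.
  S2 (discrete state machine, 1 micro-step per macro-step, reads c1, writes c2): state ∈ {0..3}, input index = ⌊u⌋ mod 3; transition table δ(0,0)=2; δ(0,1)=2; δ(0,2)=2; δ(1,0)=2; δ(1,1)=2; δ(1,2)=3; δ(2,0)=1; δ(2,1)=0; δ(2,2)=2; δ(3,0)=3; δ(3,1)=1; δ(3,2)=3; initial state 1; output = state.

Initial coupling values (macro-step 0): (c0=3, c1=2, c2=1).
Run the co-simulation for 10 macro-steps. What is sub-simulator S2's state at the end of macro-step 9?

S2 state at macro-step 9 = 3

macro 1: S0 reads c0=3 → after 1×micro: 2; S1 reads c1=2 → after 1×micro: 2; S2 reads c1=2 → after 1×micro: 3 ⇒ (c0=2, c1=2, c2=3)
macro 2: S0 reads c0=2 → after 1×micro: 1; S1 reads c1=2 → after 1×micro: 2; S2 reads c1=2 → after 1×micro: 3 ⇒ (c0=1, c1=2, c2=3)
macro 3: S0 reads c0=1 → after 1×micro: -1; S1 reads c1=2 → after 1×micro: 2; S2 reads c1=2 → after 1×micro: 3 ⇒ (c0=-1, c1=2, c2=3)
macro 4: S0 reads c0=-1 → after 1×micro: 2; S1 reads c1=2 → after 1×micro: 2; S2 reads c1=2 → after 1×micro: 3 ⇒ (c0=2, c1=2, c2=3)
macro 5: S0 reads c0=2 → after 1×micro: 1; S1 reads c1=2 → after 1×micro: 2; S2 reads c1=2 → after 1×micro: 3 ⇒ (c0=1, c1=2, c2=3)
macro 6: S0 reads c0=1 → after 1×micro: -1; S1 reads c1=2 → after 1×micro: 2; S2 reads c1=2 → after 1×micro: 3 ⇒ (c0=-1, c1=2, c2=3)
macro 7: S0 reads c0=-1 → after 1×micro: 2; S1 reads c1=2 → after 1×micro: 2; S2 reads c1=2 → after 1×micro: 3 ⇒ (c0=2, c1=2, c2=3)
macro 8: S0 reads c0=2 → after 1×micro: 1; S1 reads c1=2 → after 1×micro: 2; S2 reads c1=2 → after 1×micro: 3 ⇒ (c0=1, c1=2, c2=3)
macro 9: S0 reads c0=1 → after 1×micro: -1; S1 reads c1=2 → after 1×micro: 2; S2 reads c1=2 → after 1×micro: 3 ⇒ (c0=-1, c1=2, c2=3)
macro 10: S0 reads c0=-1 → after 1×micro: 2; S1 reads c1=2 → after 1×micro: 2; S2 reads c1=2 → after 1×micro: 3 ⇒ (c0=2, c1=2, c2=3)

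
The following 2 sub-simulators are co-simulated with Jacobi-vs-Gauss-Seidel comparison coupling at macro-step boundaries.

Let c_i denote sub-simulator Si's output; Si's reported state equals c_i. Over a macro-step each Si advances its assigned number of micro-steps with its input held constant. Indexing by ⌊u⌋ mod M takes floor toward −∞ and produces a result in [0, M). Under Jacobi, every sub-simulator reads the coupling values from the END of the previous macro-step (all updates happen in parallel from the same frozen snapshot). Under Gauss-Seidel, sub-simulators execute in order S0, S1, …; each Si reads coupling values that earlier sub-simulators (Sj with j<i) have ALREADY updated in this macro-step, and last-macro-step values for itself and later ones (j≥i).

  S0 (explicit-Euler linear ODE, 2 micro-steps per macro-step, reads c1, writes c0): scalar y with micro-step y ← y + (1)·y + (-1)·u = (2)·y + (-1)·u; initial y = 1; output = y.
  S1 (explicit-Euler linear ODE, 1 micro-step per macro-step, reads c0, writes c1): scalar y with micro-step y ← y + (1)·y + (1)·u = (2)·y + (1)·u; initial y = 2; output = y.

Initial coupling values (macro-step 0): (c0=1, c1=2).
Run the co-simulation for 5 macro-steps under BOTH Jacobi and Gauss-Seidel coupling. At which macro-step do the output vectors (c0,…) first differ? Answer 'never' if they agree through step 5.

first divergence at macro-step: 1

[Jacobi] macro 1: S0 reads c1=2 → after 2×micro: -2; S1 reads c0=1 → after 1×micro: 5 ⇒ (c0=-2, c1=5)
[Jacobi] macro 2: S0 reads c1=5 → after 2×micro: -23; S1 reads c0=-2 → after 1×micro: 8 ⇒ (c0=-23, c1=8)
[Jacobi] macro 3: S0 reads c1=8 → after 2×micro: -116; S1 reads c0=-23 → after 1×micro: -7 ⇒ (c0=-116, c1=-7)
[Jacobi] macro 4: S0 reads c1=-7 → after 2×micro: -443; S1 reads c0=-116 → after 1×micro: -130 ⇒ (c0=-443, c1=-130)
[Jacobi] macro 5: S0 reads c1=-130 → after 2×micro: -1382; S1 reads c0=-443 → after 1×micro: -703 ⇒ (c0=-1382, c1=-703)
[Gauss-Seidel] macro 1: S0 reads c1=2 → after 2×micro: -2; S1 reads c0=-2 → after 1×micro: 2 ⇒ (c0=-2, c1=2)
[Gauss-Seidel] macro 2: S0 reads c1=2 → after 2×micro: -14; S1 reads c0=-14 → after 1×micro: -10 ⇒ (c0=-14, c1=-10)
[Gauss-Seidel] macro 3: S0 reads c1=-10 → after 2×micro: -26; S1 reads c0=-26 → after 1×micro: -46 ⇒ (c0=-26, c1=-46)
[Gauss-Seidel] macro 4: S0 reads c1=-46 → after 2×micro: 34; S1 reads c0=34 → after 1×micro: -58 ⇒ (c0=34, c1=-58)
[Gauss-Seidel] macro 5: S0 reads c1=-58 → after 2×micro: 310; S1 reads c0=310 → after 1×micro: 194 ⇒ (c0=310, c1=194)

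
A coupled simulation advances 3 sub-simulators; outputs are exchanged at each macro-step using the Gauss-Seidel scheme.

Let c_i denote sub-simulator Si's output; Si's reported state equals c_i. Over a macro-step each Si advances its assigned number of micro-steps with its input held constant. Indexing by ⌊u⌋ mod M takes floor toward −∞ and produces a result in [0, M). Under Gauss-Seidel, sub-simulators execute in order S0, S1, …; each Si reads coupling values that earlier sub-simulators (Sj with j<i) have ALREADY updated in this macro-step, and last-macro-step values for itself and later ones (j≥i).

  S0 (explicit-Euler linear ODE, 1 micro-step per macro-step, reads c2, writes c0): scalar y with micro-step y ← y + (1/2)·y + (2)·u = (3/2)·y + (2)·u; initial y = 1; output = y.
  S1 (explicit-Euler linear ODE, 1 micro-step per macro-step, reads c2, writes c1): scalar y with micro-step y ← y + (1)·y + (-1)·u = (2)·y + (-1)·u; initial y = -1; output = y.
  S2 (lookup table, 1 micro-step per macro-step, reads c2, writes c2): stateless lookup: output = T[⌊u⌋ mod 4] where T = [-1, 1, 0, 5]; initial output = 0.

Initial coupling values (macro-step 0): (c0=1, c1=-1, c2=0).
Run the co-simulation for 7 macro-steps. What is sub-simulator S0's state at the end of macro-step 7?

S0 state at macro-step 7 = 8803/128

macro 1: S0 reads c2=0 → after 1×micro: 3/2; S1 reads c2=0 → after 1×micro: -2; S2 reads c2=0 → after 1×micro: -1 ⇒ (c0=3/2, c1=-2, c2=-1)
macro 2: S0 reads c2=-1 → after 1×micro: 1/4; S1 reads c2=-1 → after 1×micro: -3; S2 reads c2=-1 → after 1×micro: 5 ⇒ (c0=1/4, c1=-3, c2=5)
macro 3: S0 reads c2=5 → after 1×micro: 83/8; S1 reads c2=5 → after 1×micro: -11; S2 reads c2=5 → after 1×micro: 1 ⇒ (c0=83/8, c1=-11, c2=1)
macro 4: S0 reads c2=1 → after 1×micro: 281/16; S1 reads c2=1 → after 1×micro: -23; S2 reads c2=1 → after 1×micro: 1 ⇒ (c0=281/16, c1=-23, c2=1)
macro 5: S0 reads c2=1 → after 1×micro: 907/32; S1 reads c2=1 → after 1×micro: -47; S2 reads c2=1 → after 1×micro: 1 ⇒ (c0=907/32, c1=-47, c2=1)
macro 6: S0 reads c2=1 → after 1×micro: 2849/64; S1 reads c2=1 → after 1×micro: -95; S2 reads c2=1 → after 1×micro: 1 ⇒ (c0=2849/64, c1=-95, c2=1)
macro 7: S0 reads c2=1 → after 1×micro: 8803/128; S1 reads c2=1 → after 1×micro: -191; S2 reads c2=1 → after 1×micro: 1 ⇒ (c0=8803/128, c1=-191, c2=1)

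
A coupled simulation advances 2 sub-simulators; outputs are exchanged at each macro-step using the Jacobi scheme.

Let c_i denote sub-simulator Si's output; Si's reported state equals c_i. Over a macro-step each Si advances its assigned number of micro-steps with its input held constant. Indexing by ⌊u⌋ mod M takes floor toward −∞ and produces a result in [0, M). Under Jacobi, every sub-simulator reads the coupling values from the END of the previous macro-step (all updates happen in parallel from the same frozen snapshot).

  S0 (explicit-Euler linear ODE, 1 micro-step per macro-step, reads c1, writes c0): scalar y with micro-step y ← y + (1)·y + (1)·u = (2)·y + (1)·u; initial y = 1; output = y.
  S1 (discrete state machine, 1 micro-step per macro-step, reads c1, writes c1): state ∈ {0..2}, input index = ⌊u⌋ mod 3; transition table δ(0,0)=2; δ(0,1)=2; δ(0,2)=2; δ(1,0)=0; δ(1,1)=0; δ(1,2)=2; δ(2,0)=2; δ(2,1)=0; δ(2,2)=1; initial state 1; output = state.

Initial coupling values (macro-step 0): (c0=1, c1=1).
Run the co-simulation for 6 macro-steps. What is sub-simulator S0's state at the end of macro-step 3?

S0 state at macro-step 3 = 14

macro 1: S0 reads c1=1 → after 1×micro: 3; S1 reads c1=1 → after 1×micro: 0 ⇒ (c0=3, c1=0)
macro 2: S0 reads c1=0 → after 1×micro: 6; S1 reads c1=0 → after 1×micro: 2 ⇒ (c0=6, c1=2)
macro 3: S0 reads c1=2 → after 1×micro: 14; S1 reads c1=2 → after 1×micro: 1 ⇒ (c0=14, c1=1)
macro 4: S0 reads c1=1 → after 1×micro: 29; S1 reads c1=1 → after 1×micro: 0 ⇒ (c0=29, c1=0)
macro 5: S0 reads c1=0 → after 1×micro: 58; S1 reads c1=0 → after 1×micro: 2 ⇒ (c0=58, c1=2)
macro 6: S0 reads c1=2 → after 1×micro: 118; S1 reads c1=2 → after 1×micro: 1 ⇒ (c0=118, c1=1)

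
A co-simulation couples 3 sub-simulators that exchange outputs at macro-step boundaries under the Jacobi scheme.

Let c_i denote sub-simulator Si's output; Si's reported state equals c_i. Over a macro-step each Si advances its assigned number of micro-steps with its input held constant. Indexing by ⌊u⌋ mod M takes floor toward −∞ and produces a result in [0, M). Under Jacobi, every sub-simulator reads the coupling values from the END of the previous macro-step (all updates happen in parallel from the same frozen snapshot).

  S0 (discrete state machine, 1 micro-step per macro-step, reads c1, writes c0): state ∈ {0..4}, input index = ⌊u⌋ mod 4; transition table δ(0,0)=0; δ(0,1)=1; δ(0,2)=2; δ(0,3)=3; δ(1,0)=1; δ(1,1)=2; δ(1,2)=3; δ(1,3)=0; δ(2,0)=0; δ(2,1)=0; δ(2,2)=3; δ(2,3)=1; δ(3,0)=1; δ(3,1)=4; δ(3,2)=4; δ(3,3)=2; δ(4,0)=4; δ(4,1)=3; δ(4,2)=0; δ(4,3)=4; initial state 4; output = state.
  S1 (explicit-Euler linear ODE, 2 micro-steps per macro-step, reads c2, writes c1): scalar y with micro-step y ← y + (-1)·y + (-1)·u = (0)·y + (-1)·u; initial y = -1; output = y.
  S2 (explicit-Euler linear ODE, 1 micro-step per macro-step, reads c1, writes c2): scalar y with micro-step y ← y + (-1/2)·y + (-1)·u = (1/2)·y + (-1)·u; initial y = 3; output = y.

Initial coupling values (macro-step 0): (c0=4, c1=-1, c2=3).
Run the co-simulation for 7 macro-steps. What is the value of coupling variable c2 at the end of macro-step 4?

macro 1: S0 reads c1=-1 → after 1×micro: 4; S1 reads c2=3 → after 2×micro: -3; S2 reads c1=-1 → after 1×micro: 5/2 ⇒ (c0=4, c1=-3, c2=5/2)
macro 2: S0 reads c1=-3 → after 1×micro: 3; S1 reads c2=5/2 → after 2×micro: -5/2; S2 reads c1=-3 → after 1×micro: 17/4 ⇒ (c0=3, c1=-5/2, c2=17/4)
macro 3: S0 reads c1=-5/2 → after 1×micro: 4; S1 reads c2=17/4 → after 2×micro: -17/4; S2 reads c1=-5/2 → after 1×micro: 37/8 ⇒ (c0=4, c1=-17/4, c2=37/8)
macro 4: S0 reads c1=-17/4 → after 1×micro: 4; S1 reads c2=37/8 → after 2×micro: -37/8; S2 reads c1=-17/4 → after 1×micro: 105/16 ⇒ (c0=4, c1=-37/8, c2=105/16)
macro 5: S0 reads c1=-37/8 → after 1×micro: 4; S1 reads c2=105/16 → after 2×micro: -105/16; S2 reads c1=-37/8 → after 1×micro: 253/32 ⇒ (c0=4, c1=-105/16, c2=253/32)
macro 6: S0 reads c1=-105/16 → after 1×micro: 3; S1 reads c2=253/32 → after 2×micro: -253/32; S2 reads c1=-105/16 → after 1×micro: 673/64 ⇒ (c0=3, c1=-253/32, c2=673/64)
macro 7: S0 reads c1=-253/32 → after 1×micro: 1; S1 reads c2=673/64 → after 2×micro: -673/64; S2 reads c1=-253/32 → after 1×micro: 1685/128 ⇒ (c0=1, c1=-673/64, c2=1685/128)

c2 at macro-step 4 = 105/16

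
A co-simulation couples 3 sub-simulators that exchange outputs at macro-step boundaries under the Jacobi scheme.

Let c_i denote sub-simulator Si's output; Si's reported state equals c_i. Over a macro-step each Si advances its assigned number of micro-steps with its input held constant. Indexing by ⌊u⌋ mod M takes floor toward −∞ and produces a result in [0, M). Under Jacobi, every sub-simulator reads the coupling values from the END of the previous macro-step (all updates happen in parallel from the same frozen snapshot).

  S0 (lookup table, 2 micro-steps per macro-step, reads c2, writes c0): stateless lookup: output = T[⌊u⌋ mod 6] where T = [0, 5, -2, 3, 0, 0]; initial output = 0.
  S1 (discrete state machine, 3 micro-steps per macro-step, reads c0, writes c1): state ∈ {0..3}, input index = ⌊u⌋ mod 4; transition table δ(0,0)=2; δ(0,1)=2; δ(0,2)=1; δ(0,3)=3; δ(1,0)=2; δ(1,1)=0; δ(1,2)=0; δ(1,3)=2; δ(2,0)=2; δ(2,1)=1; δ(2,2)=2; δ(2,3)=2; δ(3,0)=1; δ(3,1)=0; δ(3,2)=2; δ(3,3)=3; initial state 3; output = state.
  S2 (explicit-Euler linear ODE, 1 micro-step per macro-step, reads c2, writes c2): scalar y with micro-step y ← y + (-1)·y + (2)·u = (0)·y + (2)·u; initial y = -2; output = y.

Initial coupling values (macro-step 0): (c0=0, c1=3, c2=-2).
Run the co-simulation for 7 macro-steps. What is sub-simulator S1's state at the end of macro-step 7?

macro 1: S0 reads c2=-2 → after 2×micro: 0; S1 reads c0=0 → after 3×micro: 2; S2 reads c2=-2 → after 1×micro: -4 ⇒ (c0=0, c1=2, c2=-4)
macro 2: S0 reads c2=-4 → after 2×micro: -2; S1 reads c0=0 → after 3×micro: 2; S2 reads c2=-4 → after 1×micro: -8 ⇒ (c0=-2, c1=2, c2=-8)
macro 3: S0 reads c2=-8 → after 2×micro: 0; S1 reads c0=-2 → after 3×micro: 2; S2 reads c2=-8 → after 1×micro: -16 ⇒ (c0=0, c1=2, c2=-16)
macro 4: S0 reads c2=-16 → after 2×micro: -2; S1 reads c0=0 → after 3×micro: 2; S2 reads c2=-16 → after 1×micro: -32 ⇒ (c0=-2, c1=2, c2=-32)
macro 5: S0 reads c2=-32 → after 2×micro: 0; S1 reads c0=-2 → after 3×micro: 2; S2 reads c2=-32 → after 1×micro: -64 ⇒ (c0=0, c1=2, c2=-64)
macro 6: S0 reads c2=-64 → after 2×micro: -2; S1 reads c0=0 → after 3×micro: 2; S2 reads c2=-64 → after 1×micro: -128 ⇒ (c0=-2, c1=2, c2=-128)
macro 7: S0 reads c2=-128 → after 2×micro: 0; S1 reads c0=-2 → after 3×micro: 2; S2 reads c2=-128 → after 1×micro: -256 ⇒ (c0=0, c1=2, c2=-256)

S1 state at macro-step 7 = 2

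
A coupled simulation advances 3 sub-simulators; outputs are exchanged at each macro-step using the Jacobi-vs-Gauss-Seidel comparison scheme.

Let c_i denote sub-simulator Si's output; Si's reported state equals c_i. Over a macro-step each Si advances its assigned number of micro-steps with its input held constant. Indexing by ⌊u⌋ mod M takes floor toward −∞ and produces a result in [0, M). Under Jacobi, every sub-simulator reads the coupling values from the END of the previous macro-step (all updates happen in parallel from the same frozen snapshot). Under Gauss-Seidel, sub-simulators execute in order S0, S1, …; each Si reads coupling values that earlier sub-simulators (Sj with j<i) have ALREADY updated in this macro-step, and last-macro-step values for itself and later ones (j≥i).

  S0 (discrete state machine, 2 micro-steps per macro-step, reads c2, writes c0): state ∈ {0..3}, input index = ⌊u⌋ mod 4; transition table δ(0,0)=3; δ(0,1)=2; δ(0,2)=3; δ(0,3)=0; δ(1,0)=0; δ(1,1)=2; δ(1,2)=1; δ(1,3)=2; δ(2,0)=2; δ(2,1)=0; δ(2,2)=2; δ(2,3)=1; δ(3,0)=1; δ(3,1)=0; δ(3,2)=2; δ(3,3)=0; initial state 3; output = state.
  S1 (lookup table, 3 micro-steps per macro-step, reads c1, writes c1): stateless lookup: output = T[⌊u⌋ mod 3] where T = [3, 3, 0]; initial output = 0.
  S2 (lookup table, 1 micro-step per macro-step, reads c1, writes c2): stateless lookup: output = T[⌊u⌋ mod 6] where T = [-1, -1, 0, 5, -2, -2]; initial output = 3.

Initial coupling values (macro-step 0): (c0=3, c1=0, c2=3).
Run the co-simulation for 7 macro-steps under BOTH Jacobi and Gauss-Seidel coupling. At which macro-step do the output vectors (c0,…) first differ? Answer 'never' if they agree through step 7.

first divergence at macro-step: 1

[Jacobi] macro 1: S0 reads c2=3 → after 2×micro: 0; S1 reads c1=0 → after 3×micro: 3; S2 reads c1=0 → after 1×micro: -1 ⇒ (c0=0, c1=3, c2=-1)
[Jacobi] macro 2: S0 reads c2=-1 → after 2×micro: 0; S1 reads c1=3 → after 3×micro: 3; S2 reads c1=3 → after 1×micro: 5 ⇒ (c0=0, c1=3, c2=5)
[Jacobi] macro 3: S0 reads c2=5 → after 2×micro: 0; S1 reads c1=3 → after 3×micro: 3; S2 reads c1=3 → after 1×micro: 5 ⇒ (c0=0, c1=3, c2=5)
[Jacobi] macro 4: S0 reads c2=5 → after 2×micro: 0; S1 reads c1=3 → after 3×micro: 3; S2 reads c1=3 → after 1×micro: 5 ⇒ (c0=0, c1=3, c2=5)
[Jacobi] macro 5: S0 reads c2=5 → after 2×micro: 0; S1 reads c1=3 → after 3×micro: 3; S2 reads c1=3 → after 1×micro: 5 ⇒ (c0=0, c1=3, c2=5)
[Jacobi] macro 6: S0 reads c2=5 → after 2×micro: 0; S1 reads c1=3 → after 3×micro: 3; S2 reads c1=3 → after 1×micro: 5 ⇒ (c0=0, c1=3, c2=5)
[Jacobi] macro 7: S0 reads c2=5 → after 2×micro: 0; S1 reads c1=3 → after 3×micro: 3; S2 reads c1=3 → after 1×micro: 5 ⇒ (c0=0, c1=3, c2=5)
[Gauss-Seidel] macro 1: S0 reads c2=3 → after 2×micro: 0; S1 reads c1=0 → after 3×micro: 3; S2 reads c1=3 → after 1×micro: 5 ⇒ (c0=0, c1=3, c2=5)
[Gauss-Seidel] macro 2: S0 reads c2=5 → after 2×micro: 0; S1 reads c1=3 → after 3×micro: 3; S2 reads c1=3 → after 1×micro: 5 ⇒ (c0=0, c1=3, c2=5)
[Gauss-Seidel] macro 3: S0 reads c2=5 → after 2×micro: 0; S1 reads c1=3 → after 3×micro: 3; S2 reads c1=3 → after 1×micro: 5 ⇒ (c0=0, c1=3, c2=5)
[Gauss-Seidel] macro 4: S0 reads c2=5 → after 2×micro: 0; S1 reads c1=3 → after 3×micro: 3; S2 reads c1=3 → after 1×micro: 5 ⇒ (c0=0, c1=3, c2=5)
[Gauss-Seidel] macro 5: S0 reads c2=5 → after 2×micro: 0; S1 reads c1=3 → after 3×micro: 3; S2 reads c1=3 → after 1×micro: 5 ⇒ (c0=0, c1=3, c2=5)
[Gauss-Seidel] macro 6: S0 reads c2=5 → after 2×micro: 0; S1 reads c1=3 → after 3×micro: 3; S2 reads c1=3 → after 1×micro: 5 ⇒ (c0=0, c1=3, c2=5)
[Gauss-Seidel] macro 7: S0 reads c2=5 → after 2×micro: 0; S1 reads c1=3 → after 3×micro: 3; S2 reads c1=3 → after 1×micro: 5 ⇒ (c0=0, c1=3, c2=5)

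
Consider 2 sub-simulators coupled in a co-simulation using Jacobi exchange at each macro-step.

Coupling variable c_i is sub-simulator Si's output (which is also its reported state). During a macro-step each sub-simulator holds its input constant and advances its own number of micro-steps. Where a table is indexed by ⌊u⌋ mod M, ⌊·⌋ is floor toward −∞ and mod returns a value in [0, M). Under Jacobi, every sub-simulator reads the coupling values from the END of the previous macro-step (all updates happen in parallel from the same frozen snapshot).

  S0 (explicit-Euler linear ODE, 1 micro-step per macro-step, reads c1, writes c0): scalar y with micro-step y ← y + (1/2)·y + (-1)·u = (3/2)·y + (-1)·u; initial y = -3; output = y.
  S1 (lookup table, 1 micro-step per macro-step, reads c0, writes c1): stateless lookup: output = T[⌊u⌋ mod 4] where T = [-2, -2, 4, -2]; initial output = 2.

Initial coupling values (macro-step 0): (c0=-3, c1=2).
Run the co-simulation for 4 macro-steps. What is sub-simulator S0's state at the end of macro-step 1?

S0 state at macro-step 1 = -13/2

macro 1: S0 reads c1=2 → after 1×micro: -13/2; S1 reads c0=-3 → after 1×micro: -2 ⇒ (c0=-13/2, c1=-2)
macro 2: S0 reads c1=-2 → after 1×micro: -31/4; S1 reads c0=-13/2 → after 1×micro: -2 ⇒ (c0=-31/4, c1=-2)
macro 3: S0 reads c1=-2 → after 1×micro: -77/8; S1 reads c0=-31/4 → after 1×micro: -2 ⇒ (c0=-77/8, c1=-2)
macro 4: S0 reads c1=-2 → after 1×micro: -199/16; S1 reads c0=-77/8 → after 1×micro: 4 ⇒ (c0=-199/16, c1=4)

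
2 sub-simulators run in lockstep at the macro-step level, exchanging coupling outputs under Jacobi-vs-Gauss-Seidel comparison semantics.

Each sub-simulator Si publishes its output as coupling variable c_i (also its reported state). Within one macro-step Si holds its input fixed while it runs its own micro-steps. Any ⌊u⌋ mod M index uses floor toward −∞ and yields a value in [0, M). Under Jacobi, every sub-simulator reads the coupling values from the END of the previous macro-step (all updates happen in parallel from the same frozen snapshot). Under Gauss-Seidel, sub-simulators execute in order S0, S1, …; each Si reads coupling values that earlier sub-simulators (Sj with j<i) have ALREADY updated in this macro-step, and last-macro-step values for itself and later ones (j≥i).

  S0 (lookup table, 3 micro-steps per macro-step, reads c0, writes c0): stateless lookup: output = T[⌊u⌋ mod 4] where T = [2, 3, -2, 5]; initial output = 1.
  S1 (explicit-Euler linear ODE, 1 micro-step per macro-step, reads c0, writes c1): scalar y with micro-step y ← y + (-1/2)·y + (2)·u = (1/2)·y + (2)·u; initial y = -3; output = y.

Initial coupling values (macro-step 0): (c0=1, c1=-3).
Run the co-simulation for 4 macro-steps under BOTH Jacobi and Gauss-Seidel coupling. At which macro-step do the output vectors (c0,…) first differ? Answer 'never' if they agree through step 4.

[Jacobi] macro 1: S0 reads c0=1 → after 3×micro: 3; S1 reads c0=1 → after 1×micro: 1/2 ⇒ (c0=3, c1=1/2)
[Jacobi] macro 2: S0 reads c0=3 → after 3×micro: 5; S1 reads c0=3 → after 1×micro: 25/4 ⇒ (c0=5, c1=25/4)
[Jacobi] macro 3: S0 reads c0=5 → after 3×micro: 3; S1 reads c0=5 → after 1×micro: 105/8 ⇒ (c0=3, c1=105/8)
[Jacobi] macro 4: S0 reads c0=3 → after 3×micro: 5; S1 reads c0=3 → after 1×micro: 201/16 ⇒ (c0=5, c1=201/16)
[Gauss-Seidel] macro 1: S0 reads c0=1 → after 3×micro: 3; S1 reads c0=3 → after 1×micro: 9/2 ⇒ (c0=3, c1=9/2)
[Gauss-Seidel] macro 2: S0 reads c0=3 → after 3×micro: 5; S1 reads c0=5 → after 1×micro: 49/4 ⇒ (c0=5, c1=49/4)
[Gauss-Seidel] macro 3: S0 reads c0=5 → after 3×micro: 3; S1 reads c0=3 → after 1×micro: 97/8 ⇒ (c0=3, c1=97/8)
[Gauss-Seidel] macro 4: S0 reads c0=3 → after 3×micro: 5; S1 reads c0=5 → after 1×micro: 257/16 ⇒ (c0=5, c1=257/16)

first divergence at macro-step: 1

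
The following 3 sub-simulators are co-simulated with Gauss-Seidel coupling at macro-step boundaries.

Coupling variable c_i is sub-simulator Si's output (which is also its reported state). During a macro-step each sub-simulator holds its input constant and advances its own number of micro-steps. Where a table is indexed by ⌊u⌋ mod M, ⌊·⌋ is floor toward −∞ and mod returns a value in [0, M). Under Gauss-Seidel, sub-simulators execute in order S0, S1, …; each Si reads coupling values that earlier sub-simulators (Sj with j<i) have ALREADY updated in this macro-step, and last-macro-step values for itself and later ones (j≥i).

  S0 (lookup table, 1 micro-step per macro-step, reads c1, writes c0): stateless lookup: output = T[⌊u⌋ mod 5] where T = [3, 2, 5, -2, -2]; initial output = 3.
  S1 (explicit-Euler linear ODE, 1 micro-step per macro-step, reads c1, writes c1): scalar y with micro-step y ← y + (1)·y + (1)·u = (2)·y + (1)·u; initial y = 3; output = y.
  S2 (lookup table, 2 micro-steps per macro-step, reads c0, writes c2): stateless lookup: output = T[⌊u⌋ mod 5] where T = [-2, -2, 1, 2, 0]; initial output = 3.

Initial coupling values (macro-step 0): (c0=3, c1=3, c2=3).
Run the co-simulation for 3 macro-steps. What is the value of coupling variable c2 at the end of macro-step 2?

c2 at macro-step 2 = 2

macro 1: S0 reads c1=3 → after 1×micro: -2; S1 reads c1=3 → after 1×micro: 9; S2 reads c0=-2 → after 2×micro: 2 ⇒ (c0=-2, c1=9, c2=2)
macro 2: S0 reads c1=9 → after 1×micro: -2; S1 reads c1=9 → after 1×micro: 27; S2 reads c0=-2 → after 2×micro: 2 ⇒ (c0=-2, c1=27, c2=2)
macro 3: S0 reads c1=27 → after 1×micro: 5; S1 reads c1=27 → after 1×micro: 81; S2 reads c0=5 → after 2×micro: -2 ⇒ (c0=5, c1=81, c2=-2)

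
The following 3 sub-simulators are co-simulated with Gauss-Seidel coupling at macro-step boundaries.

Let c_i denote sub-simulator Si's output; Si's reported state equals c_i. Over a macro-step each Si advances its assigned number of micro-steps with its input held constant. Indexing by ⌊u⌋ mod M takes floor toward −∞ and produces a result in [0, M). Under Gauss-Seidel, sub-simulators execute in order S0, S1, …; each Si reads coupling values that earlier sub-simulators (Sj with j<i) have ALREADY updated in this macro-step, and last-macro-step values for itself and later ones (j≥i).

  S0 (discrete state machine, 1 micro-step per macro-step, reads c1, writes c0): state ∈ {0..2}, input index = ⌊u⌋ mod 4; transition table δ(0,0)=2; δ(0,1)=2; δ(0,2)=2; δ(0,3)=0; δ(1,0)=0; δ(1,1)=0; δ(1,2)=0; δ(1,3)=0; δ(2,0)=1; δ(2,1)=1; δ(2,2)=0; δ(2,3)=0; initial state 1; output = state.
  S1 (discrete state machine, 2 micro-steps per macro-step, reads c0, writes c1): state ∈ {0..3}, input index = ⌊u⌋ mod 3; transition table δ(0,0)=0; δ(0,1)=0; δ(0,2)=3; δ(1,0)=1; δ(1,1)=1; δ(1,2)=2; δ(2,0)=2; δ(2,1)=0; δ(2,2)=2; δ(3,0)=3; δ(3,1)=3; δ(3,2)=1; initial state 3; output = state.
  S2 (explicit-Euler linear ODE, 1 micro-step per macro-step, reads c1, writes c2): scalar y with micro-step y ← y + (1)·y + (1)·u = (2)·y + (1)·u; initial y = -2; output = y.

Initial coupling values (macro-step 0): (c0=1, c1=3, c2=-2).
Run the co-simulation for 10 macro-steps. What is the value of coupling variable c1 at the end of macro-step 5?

macro 1: S0 reads c1=3 → after 1×micro: 0; S1 reads c0=0 → after 2×micro: 3; S2 reads c1=3 → after 1×micro: -1 ⇒ (c0=0, c1=3, c2=-1)
macro 2: S0 reads c1=3 → after 1×micro: 0; S1 reads c0=0 → after 2×micro: 3; S2 reads c1=3 → after 1×micro: 1 ⇒ (c0=0, c1=3, c2=1)
macro 3: S0 reads c1=3 → after 1×micro: 0; S1 reads c0=0 → after 2×micro: 3; S2 reads c1=3 → after 1×micro: 5 ⇒ (c0=0, c1=3, c2=5)
macro 4: S0 reads c1=3 → after 1×micro: 0; S1 reads c0=0 → after 2×micro: 3; S2 reads c1=3 → after 1×micro: 13 ⇒ (c0=0, c1=3, c2=13)
macro 5: S0 reads c1=3 → after 1×micro: 0; S1 reads c0=0 → after 2×micro: 3; S2 reads c1=3 → after 1×micro: 29 ⇒ (c0=0, c1=3, c2=29)
macro 6: S0 reads c1=3 → after 1×micro: 0; S1 reads c0=0 → after 2×micro: 3; S2 reads c1=3 → after 1×micro: 61 ⇒ (c0=0, c1=3, c2=61)
macro 7: S0 reads c1=3 → after 1×micro: 0; S1 reads c0=0 → after 2×micro: 3; S2 reads c1=3 → after 1×micro: 125 ⇒ (c0=0, c1=3, c2=125)
macro 8: S0 reads c1=3 → after 1×micro: 0; S1 reads c0=0 → after 2×micro: 3; S2 reads c1=3 → after 1×micro: 253 ⇒ (c0=0, c1=3, c2=253)
macro 9: S0 reads c1=3 → after 1×micro: 0; S1 reads c0=0 → after 2×micro: 3; S2 reads c1=3 → after 1×micro: 509 ⇒ (c0=0, c1=3, c2=509)
macro 10: S0 reads c1=3 → after 1×micro: 0; S1 reads c0=0 → after 2×micro: 3; S2 reads c1=3 → after 1×micro: 1021 ⇒ (c0=0, c1=3, c2=1021)

c1 at macro-step 5 = 3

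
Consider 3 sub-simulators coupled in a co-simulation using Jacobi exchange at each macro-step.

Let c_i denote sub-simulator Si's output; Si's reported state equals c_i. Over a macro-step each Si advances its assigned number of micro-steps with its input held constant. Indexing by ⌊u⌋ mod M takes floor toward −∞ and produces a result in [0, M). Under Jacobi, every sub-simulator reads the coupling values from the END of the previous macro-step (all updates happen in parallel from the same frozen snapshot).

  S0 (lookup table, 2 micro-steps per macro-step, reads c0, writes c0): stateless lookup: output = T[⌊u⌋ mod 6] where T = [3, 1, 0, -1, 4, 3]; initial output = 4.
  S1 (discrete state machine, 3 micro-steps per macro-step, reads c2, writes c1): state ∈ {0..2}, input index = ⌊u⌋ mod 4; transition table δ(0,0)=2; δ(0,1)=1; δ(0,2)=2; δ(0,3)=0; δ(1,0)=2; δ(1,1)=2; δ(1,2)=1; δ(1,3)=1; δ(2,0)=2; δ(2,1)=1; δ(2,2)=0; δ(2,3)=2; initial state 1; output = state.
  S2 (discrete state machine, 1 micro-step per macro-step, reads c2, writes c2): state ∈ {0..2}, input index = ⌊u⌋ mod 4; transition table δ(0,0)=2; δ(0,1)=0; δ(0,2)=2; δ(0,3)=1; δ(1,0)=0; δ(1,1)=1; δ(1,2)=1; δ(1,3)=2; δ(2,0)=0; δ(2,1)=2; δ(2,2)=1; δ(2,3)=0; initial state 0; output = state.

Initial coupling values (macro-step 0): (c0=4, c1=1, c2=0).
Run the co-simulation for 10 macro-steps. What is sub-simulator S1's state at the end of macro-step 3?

S1 state at macro-step 3 = 1

macro 1: S0 reads c0=4 → after 2×micro: 4; S1 reads c2=0 → after 3×micro: 2; S2 reads c2=0 → after 1×micro: 2 ⇒ (c0=4, c1=2, c2=2)
macro 2: S0 reads c0=4 → after 2×micro: 4; S1 reads c2=2 → after 3×micro: 0; S2 reads c2=2 → after 1×micro: 1 ⇒ (c0=4, c1=0, c2=1)
macro 3: S0 reads c0=4 → after 2×micro: 4; S1 reads c2=1 → after 3×micro: 1; S2 reads c2=1 → after 1×micro: 1 ⇒ (c0=4, c1=1, c2=1)
macro 4: S0 reads c0=4 → after 2×micro: 4; S1 reads c2=1 → after 3×micro: 2; S2 reads c2=1 → after 1×micro: 1 ⇒ (c0=4, c1=2, c2=1)
macro 5: S0 reads c0=4 → after 2×micro: 4; S1 reads c2=1 → after 3×micro: 1; S2 reads c2=1 → after 1×micro: 1 ⇒ (c0=4, c1=1, c2=1)
macro 6: S0 reads c0=4 → after 2×micro: 4; S1 reads c2=1 → after 3×micro: 2; S2 reads c2=1 → after 1×micro: 1 ⇒ (c0=4, c1=2, c2=1)
macro 7: S0 reads c0=4 → after 2×micro: 4; S1 reads c2=1 → after 3×micro: 1; S2 reads c2=1 → after 1×micro: 1 ⇒ (c0=4, c1=1, c2=1)
macro 8: S0 reads c0=4 → after 2×micro: 4; S1 reads c2=1 → after 3×micro: 2; S2 reads c2=1 → after 1×micro: 1 ⇒ (c0=4, c1=2, c2=1)
macro 9: S0 reads c0=4 → after 2×micro: 4; S1 reads c2=1 → after 3×micro: 1; S2 reads c2=1 → after 1×micro: 1 ⇒ (c0=4, c1=1, c2=1)
macro 10: S0 reads c0=4 → after 2×micro: 4; S1 reads c2=1 → after 3×micro: 2; S2 reads c2=1 → after 1×micro: 1 ⇒ (c0=4, c1=2, c2=1)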